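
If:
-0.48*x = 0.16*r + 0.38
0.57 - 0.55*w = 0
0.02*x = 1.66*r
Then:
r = -0.01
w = 1.04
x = -0.79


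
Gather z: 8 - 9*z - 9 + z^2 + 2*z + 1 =z^2 - 7*z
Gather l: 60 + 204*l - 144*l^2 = -144*l^2 + 204*l + 60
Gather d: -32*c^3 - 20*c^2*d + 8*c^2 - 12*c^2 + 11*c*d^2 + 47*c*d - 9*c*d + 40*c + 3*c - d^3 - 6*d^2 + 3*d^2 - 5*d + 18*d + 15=-32*c^3 - 4*c^2 + 43*c - d^3 + d^2*(11*c - 3) + d*(-20*c^2 + 38*c + 13) + 15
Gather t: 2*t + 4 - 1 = 2*t + 3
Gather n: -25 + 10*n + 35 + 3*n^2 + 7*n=3*n^2 + 17*n + 10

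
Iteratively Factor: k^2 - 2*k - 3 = (k + 1)*(k - 3)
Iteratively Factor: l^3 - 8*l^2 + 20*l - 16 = (l - 2)*(l^2 - 6*l + 8) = (l - 4)*(l - 2)*(l - 2)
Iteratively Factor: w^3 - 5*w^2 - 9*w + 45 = (w - 3)*(w^2 - 2*w - 15) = (w - 5)*(w - 3)*(w + 3)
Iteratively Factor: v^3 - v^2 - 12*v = (v + 3)*(v^2 - 4*v) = (v - 4)*(v + 3)*(v)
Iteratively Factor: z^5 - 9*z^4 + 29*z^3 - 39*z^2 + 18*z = (z - 3)*(z^4 - 6*z^3 + 11*z^2 - 6*z) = z*(z - 3)*(z^3 - 6*z^2 + 11*z - 6) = z*(z - 3)^2*(z^2 - 3*z + 2) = z*(z - 3)^2*(z - 1)*(z - 2)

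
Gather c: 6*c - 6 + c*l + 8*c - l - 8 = c*(l + 14) - l - 14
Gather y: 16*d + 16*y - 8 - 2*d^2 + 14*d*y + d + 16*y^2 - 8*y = -2*d^2 + 17*d + 16*y^2 + y*(14*d + 8) - 8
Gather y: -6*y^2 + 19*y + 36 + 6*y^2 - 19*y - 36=0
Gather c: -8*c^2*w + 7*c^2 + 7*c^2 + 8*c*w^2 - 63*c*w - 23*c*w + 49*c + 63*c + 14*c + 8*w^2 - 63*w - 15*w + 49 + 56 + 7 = c^2*(14 - 8*w) + c*(8*w^2 - 86*w + 126) + 8*w^2 - 78*w + 112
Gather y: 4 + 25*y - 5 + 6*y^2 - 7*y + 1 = 6*y^2 + 18*y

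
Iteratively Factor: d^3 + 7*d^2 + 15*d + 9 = (d + 3)*(d^2 + 4*d + 3) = (d + 3)^2*(d + 1)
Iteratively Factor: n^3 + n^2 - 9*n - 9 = (n - 3)*(n^2 + 4*n + 3) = (n - 3)*(n + 3)*(n + 1)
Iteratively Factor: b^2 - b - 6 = (b - 3)*(b + 2)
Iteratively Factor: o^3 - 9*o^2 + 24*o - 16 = (o - 4)*(o^2 - 5*o + 4) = (o - 4)^2*(o - 1)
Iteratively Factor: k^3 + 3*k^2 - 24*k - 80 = (k + 4)*(k^2 - k - 20) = (k + 4)^2*(k - 5)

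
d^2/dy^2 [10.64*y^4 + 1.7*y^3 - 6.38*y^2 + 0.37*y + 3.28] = 127.68*y^2 + 10.2*y - 12.76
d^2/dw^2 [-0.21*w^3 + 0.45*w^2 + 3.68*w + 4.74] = 0.9 - 1.26*w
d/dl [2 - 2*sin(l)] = -2*cos(l)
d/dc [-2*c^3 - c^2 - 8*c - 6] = -6*c^2 - 2*c - 8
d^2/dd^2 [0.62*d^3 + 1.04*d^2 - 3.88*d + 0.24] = 3.72*d + 2.08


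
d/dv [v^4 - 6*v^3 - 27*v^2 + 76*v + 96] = 4*v^3 - 18*v^2 - 54*v + 76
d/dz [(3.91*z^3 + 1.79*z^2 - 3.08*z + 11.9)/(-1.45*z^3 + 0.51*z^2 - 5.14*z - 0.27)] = (-3.5527136788005e-15*z^5 + 4.5896*z^4 - 49.1268*z^3 + 40.9681*z^2 - 13.1046*z + 61.9976)/(2.1025*z^6 - 1.479*z^5 + 15.1661*z^4 - 4.4598*z^3 + 26.1442*z^2 + 2.7756*z + 0.0729)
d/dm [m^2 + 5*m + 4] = 2*m + 5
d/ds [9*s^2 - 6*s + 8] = 18*s - 6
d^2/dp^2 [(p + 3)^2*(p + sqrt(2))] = 6*p + 2*sqrt(2) + 12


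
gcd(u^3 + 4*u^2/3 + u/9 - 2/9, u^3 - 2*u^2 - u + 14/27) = u^2 + u/3 - 2/9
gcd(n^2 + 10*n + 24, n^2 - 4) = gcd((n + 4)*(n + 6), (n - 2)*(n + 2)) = 1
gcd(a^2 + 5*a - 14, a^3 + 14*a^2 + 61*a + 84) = a + 7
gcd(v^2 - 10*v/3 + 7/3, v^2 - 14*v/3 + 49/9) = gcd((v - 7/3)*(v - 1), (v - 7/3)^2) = v - 7/3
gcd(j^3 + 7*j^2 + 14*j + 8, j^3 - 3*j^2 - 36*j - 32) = j^2 + 5*j + 4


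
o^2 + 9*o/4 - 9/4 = (o - 3/4)*(o + 3)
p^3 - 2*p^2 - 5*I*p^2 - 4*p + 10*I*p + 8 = (p - 2)*(p - 4*I)*(p - I)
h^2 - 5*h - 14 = (h - 7)*(h + 2)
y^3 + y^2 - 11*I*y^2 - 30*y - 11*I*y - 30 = (y + 1)*(y - 6*I)*(y - 5*I)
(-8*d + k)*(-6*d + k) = 48*d^2 - 14*d*k + k^2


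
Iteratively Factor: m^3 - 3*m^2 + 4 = (m + 1)*(m^2 - 4*m + 4) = (m - 2)*(m + 1)*(m - 2)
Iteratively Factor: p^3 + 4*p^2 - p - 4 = (p + 1)*(p^2 + 3*p - 4) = (p + 1)*(p + 4)*(p - 1)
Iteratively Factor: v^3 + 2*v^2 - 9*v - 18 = (v + 3)*(v^2 - v - 6) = (v + 2)*(v + 3)*(v - 3)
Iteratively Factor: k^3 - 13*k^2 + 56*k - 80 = (k - 5)*(k^2 - 8*k + 16) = (k - 5)*(k - 4)*(k - 4)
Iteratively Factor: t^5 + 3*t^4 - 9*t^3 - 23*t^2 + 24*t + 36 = (t - 2)*(t^4 + 5*t^3 + t^2 - 21*t - 18) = (t - 2)*(t + 3)*(t^3 + 2*t^2 - 5*t - 6) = (t - 2)*(t + 1)*(t + 3)*(t^2 + t - 6) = (t - 2)*(t + 1)*(t + 3)^2*(t - 2)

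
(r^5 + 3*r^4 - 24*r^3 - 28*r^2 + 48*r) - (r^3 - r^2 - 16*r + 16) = r^5 + 3*r^4 - 25*r^3 - 27*r^2 + 64*r - 16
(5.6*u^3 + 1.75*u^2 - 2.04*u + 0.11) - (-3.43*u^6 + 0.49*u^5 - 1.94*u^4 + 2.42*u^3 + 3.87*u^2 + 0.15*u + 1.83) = 3.43*u^6 - 0.49*u^5 + 1.94*u^4 + 3.18*u^3 - 2.12*u^2 - 2.19*u - 1.72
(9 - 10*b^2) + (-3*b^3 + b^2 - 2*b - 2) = -3*b^3 - 9*b^2 - 2*b + 7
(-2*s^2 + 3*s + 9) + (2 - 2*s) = -2*s^2 + s + 11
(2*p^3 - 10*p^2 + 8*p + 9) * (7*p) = 14*p^4 - 70*p^3 + 56*p^2 + 63*p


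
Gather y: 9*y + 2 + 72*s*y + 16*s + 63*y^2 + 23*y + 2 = 16*s + 63*y^2 + y*(72*s + 32) + 4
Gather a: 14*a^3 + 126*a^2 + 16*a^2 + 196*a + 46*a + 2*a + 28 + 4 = 14*a^3 + 142*a^2 + 244*a + 32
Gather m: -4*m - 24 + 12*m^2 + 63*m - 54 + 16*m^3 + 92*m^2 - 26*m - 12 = 16*m^3 + 104*m^2 + 33*m - 90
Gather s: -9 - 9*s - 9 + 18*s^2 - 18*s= 18*s^2 - 27*s - 18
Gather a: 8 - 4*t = 8 - 4*t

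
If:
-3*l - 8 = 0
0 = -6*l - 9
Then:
No Solution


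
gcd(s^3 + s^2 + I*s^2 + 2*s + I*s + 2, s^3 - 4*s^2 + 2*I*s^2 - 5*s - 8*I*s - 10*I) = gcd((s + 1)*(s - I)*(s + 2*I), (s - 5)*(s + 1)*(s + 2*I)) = s^2 + s*(1 + 2*I) + 2*I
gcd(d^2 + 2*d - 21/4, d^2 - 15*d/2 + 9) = d - 3/2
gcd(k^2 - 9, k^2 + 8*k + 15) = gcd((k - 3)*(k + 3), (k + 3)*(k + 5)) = k + 3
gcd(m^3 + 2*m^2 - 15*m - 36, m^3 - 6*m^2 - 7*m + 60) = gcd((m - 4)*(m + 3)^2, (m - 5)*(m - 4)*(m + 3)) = m^2 - m - 12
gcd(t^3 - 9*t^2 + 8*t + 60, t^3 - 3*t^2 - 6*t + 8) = t + 2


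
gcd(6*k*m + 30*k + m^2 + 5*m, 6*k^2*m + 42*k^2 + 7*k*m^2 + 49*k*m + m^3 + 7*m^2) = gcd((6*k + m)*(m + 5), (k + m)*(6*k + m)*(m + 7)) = 6*k + m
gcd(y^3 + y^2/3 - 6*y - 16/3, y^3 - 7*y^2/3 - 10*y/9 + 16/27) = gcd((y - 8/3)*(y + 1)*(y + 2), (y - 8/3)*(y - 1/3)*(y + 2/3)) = y - 8/3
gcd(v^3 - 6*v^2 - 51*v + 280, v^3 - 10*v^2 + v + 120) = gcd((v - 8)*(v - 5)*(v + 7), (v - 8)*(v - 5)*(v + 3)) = v^2 - 13*v + 40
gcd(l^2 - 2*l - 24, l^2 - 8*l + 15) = 1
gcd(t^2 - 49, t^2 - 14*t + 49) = t - 7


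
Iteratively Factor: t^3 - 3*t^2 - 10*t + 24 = (t - 2)*(t^2 - t - 12) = (t - 2)*(t + 3)*(t - 4)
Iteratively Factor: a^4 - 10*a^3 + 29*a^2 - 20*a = (a - 5)*(a^3 - 5*a^2 + 4*a) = (a - 5)*(a - 4)*(a^2 - a) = a*(a - 5)*(a - 4)*(a - 1)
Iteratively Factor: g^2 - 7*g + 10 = (g - 2)*(g - 5)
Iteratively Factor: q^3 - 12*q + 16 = (q - 2)*(q^2 + 2*q - 8) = (q - 2)^2*(q + 4)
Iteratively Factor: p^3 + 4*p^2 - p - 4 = (p + 4)*(p^2 - 1) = (p + 1)*(p + 4)*(p - 1)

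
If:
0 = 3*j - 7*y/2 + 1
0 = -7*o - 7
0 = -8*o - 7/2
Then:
No Solution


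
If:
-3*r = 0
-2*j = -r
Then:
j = 0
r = 0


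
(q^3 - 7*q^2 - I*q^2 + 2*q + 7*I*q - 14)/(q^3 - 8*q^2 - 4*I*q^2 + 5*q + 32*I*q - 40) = (q^2 - q*(7 + 2*I) + 14*I)/(q^2 - q*(8 + 5*I) + 40*I)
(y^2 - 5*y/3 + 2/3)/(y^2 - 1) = (y - 2/3)/(y + 1)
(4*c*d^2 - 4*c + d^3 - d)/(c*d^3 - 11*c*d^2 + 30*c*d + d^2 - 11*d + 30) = (4*c*d^2 - 4*c + d^3 - d)/(c*d^3 - 11*c*d^2 + 30*c*d + d^2 - 11*d + 30)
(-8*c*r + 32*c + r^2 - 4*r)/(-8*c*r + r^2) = (r - 4)/r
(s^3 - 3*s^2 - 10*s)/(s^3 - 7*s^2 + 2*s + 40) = s/(s - 4)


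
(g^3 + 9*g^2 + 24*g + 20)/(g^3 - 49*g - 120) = (g^2 + 4*g + 4)/(g^2 - 5*g - 24)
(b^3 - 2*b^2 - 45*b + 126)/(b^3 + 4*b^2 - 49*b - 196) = (b^2 - 9*b + 18)/(b^2 - 3*b - 28)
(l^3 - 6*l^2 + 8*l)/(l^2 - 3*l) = (l^2 - 6*l + 8)/(l - 3)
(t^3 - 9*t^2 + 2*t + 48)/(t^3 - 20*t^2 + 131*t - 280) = (t^2 - t - 6)/(t^2 - 12*t + 35)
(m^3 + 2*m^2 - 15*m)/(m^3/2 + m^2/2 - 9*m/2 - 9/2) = 2*m*(m + 5)/(m^2 + 4*m + 3)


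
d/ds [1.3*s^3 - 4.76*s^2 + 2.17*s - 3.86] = 3.9*s^2 - 9.52*s + 2.17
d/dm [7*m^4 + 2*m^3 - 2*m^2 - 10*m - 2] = 28*m^3 + 6*m^2 - 4*m - 10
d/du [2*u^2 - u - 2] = 4*u - 1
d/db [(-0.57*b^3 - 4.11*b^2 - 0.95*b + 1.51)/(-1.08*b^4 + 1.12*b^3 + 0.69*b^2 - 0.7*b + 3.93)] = (-0.6156*b^6 - 8.8776*b^5 + 1.1319*b^4 + 9.4492*b^3 - 8.2614*b^2 - 34.3884*b - 2.6765)/(1.1664*b^8 - 2.4192*b^7 - 0.236*b^6 + 3.0576*b^5 - 9.5807*b^4 + 7.8372*b^3 + 5.9134*b^2 - 5.502*b + 15.4449)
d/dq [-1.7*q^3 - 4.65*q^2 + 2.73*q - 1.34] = -5.1*q^2 - 9.3*q + 2.73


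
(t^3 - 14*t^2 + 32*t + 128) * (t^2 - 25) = t^5 - 14*t^4 + 7*t^3 + 478*t^2 - 800*t - 3200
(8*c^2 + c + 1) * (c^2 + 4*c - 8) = 8*c^4 + 33*c^3 - 59*c^2 - 4*c - 8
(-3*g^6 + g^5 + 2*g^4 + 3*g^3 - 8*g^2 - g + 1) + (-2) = -3*g^6 + g^5 + 2*g^4 + 3*g^3 - 8*g^2 - g - 1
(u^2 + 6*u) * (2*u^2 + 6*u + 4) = 2*u^4 + 18*u^3 + 40*u^2 + 24*u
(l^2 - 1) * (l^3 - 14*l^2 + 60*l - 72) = l^5 - 14*l^4 + 59*l^3 - 58*l^2 - 60*l + 72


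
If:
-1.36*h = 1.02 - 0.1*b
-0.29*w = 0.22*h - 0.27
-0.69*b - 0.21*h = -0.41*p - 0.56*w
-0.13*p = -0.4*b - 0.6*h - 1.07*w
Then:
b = -9.75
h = -1.47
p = -19.96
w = 2.04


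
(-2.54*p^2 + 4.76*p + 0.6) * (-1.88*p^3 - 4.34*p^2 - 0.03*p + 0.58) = 4.7752*p^5 + 2.0748*p^4 - 21.7102*p^3 - 4.22*p^2 + 2.7428*p + 0.348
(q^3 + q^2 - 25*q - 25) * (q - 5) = q^4 - 4*q^3 - 30*q^2 + 100*q + 125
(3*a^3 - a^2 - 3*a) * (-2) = -6*a^3 + 2*a^2 + 6*a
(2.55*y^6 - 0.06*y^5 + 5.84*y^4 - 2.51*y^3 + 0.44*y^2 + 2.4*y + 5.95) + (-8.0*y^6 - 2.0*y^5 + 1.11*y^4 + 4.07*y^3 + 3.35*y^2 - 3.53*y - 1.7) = -5.45*y^6 - 2.06*y^5 + 6.95*y^4 + 1.56*y^3 + 3.79*y^2 - 1.13*y + 4.25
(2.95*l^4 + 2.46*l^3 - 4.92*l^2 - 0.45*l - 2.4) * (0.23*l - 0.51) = 0.6785*l^5 - 0.9387*l^4 - 2.3862*l^3 + 2.4057*l^2 - 0.3225*l + 1.224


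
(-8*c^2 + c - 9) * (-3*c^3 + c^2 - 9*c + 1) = 24*c^5 - 11*c^4 + 100*c^3 - 26*c^2 + 82*c - 9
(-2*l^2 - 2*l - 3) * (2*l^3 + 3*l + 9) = -4*l^5 - 4*l^4 - 12*l^3 - 24*l^2 - 27*l - 27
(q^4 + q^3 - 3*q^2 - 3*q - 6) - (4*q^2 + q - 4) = q^4 + q^3 - 7*q^2 - 4*q - 2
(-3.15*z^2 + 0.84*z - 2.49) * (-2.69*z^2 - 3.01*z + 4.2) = 8.4735*z^4 + 7.2219*z^3 - 9.0603*z^2 + 11.0229*z - 10.458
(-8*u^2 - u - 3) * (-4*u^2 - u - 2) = 32*u^4 + 12*u^3 + 29*u^2 + 5*u + 6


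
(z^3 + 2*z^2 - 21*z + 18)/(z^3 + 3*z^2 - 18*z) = (z - 1)/z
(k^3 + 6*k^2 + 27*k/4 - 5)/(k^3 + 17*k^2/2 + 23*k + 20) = (k - 1/2)/(k + 2)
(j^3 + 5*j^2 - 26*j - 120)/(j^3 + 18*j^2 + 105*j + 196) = (j^2 + j - 30)/(j^2 + 14*j + 49)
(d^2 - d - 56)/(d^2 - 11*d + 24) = (d + 7)/(d - 3)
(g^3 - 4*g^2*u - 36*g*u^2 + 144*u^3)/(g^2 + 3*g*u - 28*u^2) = (g^2 - 36*u^2)/(g + 7*u)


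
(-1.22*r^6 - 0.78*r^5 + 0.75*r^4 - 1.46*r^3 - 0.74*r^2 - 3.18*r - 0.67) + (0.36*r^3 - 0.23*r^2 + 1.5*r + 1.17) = -1.22*r^6 - 0.78*r^5 + 0.75*r^4 - 1.1*r^3 - 0.97*r^2 - 1.68*r + 0.5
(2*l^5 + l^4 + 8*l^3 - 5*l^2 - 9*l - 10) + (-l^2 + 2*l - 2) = 2*l^5 + l^4 + 8*l^3 - 6*l^2 - 7*l - 12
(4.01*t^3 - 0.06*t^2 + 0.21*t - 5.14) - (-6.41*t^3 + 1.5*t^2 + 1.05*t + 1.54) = 10.42*t^3 - 1.56*t^2 - 0.84*t - 6.68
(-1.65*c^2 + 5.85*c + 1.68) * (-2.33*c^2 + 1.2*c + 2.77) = 3.8445*c^4 - 15.6105*c^3 - 1.4649*c^2 + 18.2205*c + 4.6536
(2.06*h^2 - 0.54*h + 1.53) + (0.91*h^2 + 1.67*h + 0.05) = 2.97*h^2 + 1.13*h + 1.58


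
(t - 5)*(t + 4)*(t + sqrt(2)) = t^3 - t^2 + sqrt(2)*t^2 - 20*t - sqrt(2)*t - 20*sqrt(2)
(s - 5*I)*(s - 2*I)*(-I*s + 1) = -I*s^3 - 6*s^2 + 3*I*s - 10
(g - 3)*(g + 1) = g^2 - 2*g - 3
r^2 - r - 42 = (r - 7)*(r + 6)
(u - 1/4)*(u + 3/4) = u^2 + u/2 - 3/16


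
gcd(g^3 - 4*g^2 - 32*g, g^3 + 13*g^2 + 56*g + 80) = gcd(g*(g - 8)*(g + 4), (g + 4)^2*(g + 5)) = g + 4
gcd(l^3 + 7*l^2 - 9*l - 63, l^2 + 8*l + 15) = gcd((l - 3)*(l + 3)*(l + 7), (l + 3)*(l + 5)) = l + 3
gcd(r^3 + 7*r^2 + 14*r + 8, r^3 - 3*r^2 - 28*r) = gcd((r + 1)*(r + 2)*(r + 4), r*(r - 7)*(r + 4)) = r + 4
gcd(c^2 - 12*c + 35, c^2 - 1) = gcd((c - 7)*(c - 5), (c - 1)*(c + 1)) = 1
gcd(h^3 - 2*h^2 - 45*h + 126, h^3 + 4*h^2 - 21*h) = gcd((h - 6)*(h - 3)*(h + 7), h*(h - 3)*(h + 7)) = h^2 + 4*h - 21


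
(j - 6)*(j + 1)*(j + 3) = j^3 - 2*j^2 - 21*j - 18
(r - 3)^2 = r^2 - 6*r + 9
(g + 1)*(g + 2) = g^2 + 3*g + 2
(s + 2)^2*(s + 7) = s^3 + 11*s^2 + 32*s + 28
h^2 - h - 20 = (h - 5)*(h + 4)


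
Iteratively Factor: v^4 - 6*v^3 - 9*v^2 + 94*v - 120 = (v - 3)*(v^3 - 3*v^2 - 18*v + 40) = (v - 5)*(v - 3)*(v^2 + 2*v - 8) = (v - 5)*(v - 3)*(v + 4)*(v - 2)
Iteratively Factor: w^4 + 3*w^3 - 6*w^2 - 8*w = (w + 1)*(w^3 + 2*w^2 - 8*w) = (w - 2)*(w + 1)*(w^2 + 4*w) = w*(w - 2)*(w + 1)*(w + 4)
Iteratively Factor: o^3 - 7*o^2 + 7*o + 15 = (o - 5)*(o^2 - 2*o - 3) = (o - 5)*(o - 3)*(o + 1)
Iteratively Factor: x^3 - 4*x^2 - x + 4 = (x + 1)*(x^2 - 5*x + 4) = (x - 4)*(x + 1)*(x - 1)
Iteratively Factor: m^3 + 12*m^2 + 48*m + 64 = (m + 4)*(m^2 + 8*m + 16) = (m + 4)^2*(m + 4)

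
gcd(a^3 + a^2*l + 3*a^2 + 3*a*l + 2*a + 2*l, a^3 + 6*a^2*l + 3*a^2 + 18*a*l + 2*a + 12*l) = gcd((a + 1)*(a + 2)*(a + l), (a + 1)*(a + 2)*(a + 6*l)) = a^2 + 3*a + 2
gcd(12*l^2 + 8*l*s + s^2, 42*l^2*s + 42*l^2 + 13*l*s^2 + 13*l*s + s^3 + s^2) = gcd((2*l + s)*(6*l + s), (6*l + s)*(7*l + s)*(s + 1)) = 6*l + s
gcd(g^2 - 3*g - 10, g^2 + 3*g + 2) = g + 2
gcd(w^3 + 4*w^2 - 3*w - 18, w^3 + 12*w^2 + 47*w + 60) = w + 3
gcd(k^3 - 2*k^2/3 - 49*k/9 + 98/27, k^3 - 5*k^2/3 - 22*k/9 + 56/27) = k^2 - 3*k + 14/9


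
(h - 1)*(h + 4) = h^2 + 3*h - 4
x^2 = x^2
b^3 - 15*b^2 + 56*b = b*(b - 8)*(b - 7)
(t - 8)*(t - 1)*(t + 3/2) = t^3 - 15*t^2/2 - 11*t/2 + 12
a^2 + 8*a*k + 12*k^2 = (a + 2*k)*(a + 6*k)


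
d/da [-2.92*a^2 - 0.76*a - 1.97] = -5.84*a - 0.76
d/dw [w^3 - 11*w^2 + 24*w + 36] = 3*w^2 - 22*w + 24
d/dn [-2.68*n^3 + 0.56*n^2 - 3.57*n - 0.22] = -8.04*n^2 + 1.12*n - 3.57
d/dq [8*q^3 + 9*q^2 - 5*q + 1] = 24*q^2 + 18*q - 5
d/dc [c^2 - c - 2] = 2*c - 1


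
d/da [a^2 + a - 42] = 2*a + 1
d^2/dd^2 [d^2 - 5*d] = 2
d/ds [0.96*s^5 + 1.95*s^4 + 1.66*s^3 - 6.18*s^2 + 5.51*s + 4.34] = 4.8*s^4 + 7.8*s^3 + 4.98*s^2 - 12.36*s + 5.51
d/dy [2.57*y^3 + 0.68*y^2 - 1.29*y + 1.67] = 7.71*y^2 + 1.36*y - 1.29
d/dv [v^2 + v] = 2*v + 1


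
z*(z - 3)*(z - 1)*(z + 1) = z^4 - 3*z^3 - z^2 + 3*z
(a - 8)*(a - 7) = a^2 - 15*a + 56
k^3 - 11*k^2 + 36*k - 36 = (k - 6)*(k - 3)*(k - 2)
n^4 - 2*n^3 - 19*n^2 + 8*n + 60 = (n - 5)*(n - 2)*(n + 2)*(n + 3)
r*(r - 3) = r^2 - 3*r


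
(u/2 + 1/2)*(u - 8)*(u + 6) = u^3/2 - u^2/2 - 25*u - 24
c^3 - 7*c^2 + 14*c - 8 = (c - 4)*(c - 2)*(c - 1)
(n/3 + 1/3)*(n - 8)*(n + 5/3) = n^3/3 - 16*n^2/9 - 59*n/9 - 40/9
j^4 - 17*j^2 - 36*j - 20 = (j - 5)*(j + 1)*(j + 2)^2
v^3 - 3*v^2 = v^2*(v - 3)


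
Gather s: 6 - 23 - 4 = -21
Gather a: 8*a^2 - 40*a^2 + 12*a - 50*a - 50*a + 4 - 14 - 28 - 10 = -32*a^2 - 88*a - 48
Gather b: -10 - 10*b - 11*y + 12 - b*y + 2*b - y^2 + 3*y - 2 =b*(-y - 8) - y^2 - 8*y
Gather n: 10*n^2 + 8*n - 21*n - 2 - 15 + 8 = 10*n^2 - 13*n - 9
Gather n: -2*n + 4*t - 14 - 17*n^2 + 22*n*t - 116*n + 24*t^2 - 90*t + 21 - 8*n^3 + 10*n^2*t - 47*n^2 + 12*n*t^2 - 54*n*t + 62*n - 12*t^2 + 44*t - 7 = -8*n^3 + n^2*(10*t - 64) + n*(12*t^2 - 32*t - 56) + 12*t^2 - 42*t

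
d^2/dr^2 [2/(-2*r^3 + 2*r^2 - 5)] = 8*(-2*r^2*(3*r - 2)^2 + (3*r - 1)*(2*r^3 - 2*r^2 + 5))/(2*r^3 - 2*r^2 + 5)^3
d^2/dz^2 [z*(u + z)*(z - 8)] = 2*u + 6*z - 16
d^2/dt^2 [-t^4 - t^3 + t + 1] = 6*t*(-2*t - 1)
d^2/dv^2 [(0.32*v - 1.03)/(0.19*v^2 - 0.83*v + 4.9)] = ((0.9226 - 0.3648*v)*(0.19*v^2 - 0.83*v + 4.9) + (0.32*v - 1.03)*(0.38*v - 0.83)*(0.76*v - 1.66))/(0.19*v^2 - 0.83*v + 4.9)^3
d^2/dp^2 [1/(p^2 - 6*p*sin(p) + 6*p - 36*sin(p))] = 2*((p^2 - 6*p*sin(p) + 6*p - 36*sin(p))*(-3*p*sin(p) - 18*sin(p) + 6*cos(p) - 1) + 4*(3*p*cos(p) - p + 3*sin(p) + 18*cos(p) - 3)^2)/((p + 6)^3*(p - 6*sin(p))^3)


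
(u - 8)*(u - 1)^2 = u^3 - 10*u^2 + 17*u - 8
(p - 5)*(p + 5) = p^2 - 25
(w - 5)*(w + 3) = w^2 - 2*w - 15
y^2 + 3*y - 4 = (y - 1)*(y + 4)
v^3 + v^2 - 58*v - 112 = (v - 8)*(v + 2)*(v + 7)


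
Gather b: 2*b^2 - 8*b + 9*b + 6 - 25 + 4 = 2*b^2 + b - 15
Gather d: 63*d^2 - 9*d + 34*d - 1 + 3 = 63*d^2 + 25*d + 2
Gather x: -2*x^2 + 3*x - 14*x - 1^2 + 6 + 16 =-2*x^2 - 11*x + 21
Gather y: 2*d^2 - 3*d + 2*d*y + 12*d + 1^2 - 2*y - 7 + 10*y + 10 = 2*d^2 + 9*d + y*(2*d + 8) + 4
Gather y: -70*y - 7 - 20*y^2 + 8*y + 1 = -20*y^2 - 62*y - 6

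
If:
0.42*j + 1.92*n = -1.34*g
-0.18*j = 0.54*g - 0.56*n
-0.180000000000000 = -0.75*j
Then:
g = -0.08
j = 0.24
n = 0.00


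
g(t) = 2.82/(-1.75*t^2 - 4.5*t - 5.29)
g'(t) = 2.82*(3.5*t + 4.5)/(-1.75*t^2 - 4.5*t - 5.29)^2 = (9.87*t + 12.69)/(1.75*t^2 + 4.5*t + 5.29)^2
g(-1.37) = -1.17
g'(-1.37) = -0.14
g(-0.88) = -1.05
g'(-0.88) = 0.56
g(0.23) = -0.44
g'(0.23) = 0.36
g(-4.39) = -0.15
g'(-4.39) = -0.08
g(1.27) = -0.20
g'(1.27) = 0.13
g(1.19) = -0.21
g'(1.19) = 0.14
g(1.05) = -0.24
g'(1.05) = 0.16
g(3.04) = -0.08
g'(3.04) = 0.03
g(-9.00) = -0.03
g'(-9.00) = -0.01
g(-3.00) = -0.37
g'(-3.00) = -0.30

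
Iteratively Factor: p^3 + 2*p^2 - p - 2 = (p - 1)*(p^2 + 3*p + 2) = (p - 1)*(p + 2)*(p + 1)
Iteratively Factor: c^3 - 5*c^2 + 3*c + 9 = (c - 3)*(c^2 - 2*c - 3) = (c - 3)^2*(c + 1)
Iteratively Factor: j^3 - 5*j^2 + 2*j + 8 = (j - 2)*(j^2 - 3*j - 4) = (j - 2)*(j + 1)*(j - 4)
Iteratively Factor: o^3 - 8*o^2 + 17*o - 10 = (o - 1)*(o^2 - 7*o + 10) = (o - 5)*(o - 1)*(o - 2)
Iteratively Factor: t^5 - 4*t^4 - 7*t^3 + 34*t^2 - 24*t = (t - 1)*(t^4 - 3*t^3 - 10*t^2 + 24*t) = (t - 1)*(t + 3)*(t^3 - 6*t^2 + 8*t) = (t - 4)*(t - 1)*(t + 3)*(t^2 - 2*t) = (t - 4)*(t - 2)*(t - 1)*(t + 3)*(t)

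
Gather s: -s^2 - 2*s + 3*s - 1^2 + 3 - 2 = -s^2 + s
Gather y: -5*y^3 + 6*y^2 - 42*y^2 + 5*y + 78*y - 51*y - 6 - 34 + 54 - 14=-5*y^3 - 36*y^2 + 32*y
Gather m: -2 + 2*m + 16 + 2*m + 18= 4*m + 32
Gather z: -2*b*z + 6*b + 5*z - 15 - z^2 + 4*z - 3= 6*b - z^2 + z*(9 - 2*b) - 18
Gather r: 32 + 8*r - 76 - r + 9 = 7*r - 35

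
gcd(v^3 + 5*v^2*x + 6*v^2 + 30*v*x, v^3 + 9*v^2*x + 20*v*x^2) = v^2 + 5*v*x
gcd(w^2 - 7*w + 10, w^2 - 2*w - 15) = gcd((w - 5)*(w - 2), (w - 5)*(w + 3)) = w - 5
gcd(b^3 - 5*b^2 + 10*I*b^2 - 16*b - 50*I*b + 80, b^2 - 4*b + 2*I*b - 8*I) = b + 2*I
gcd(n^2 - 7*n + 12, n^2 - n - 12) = n - 4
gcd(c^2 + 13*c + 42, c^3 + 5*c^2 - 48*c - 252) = c + 6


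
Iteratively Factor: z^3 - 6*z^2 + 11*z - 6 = (z - 1)*(z^2 - 5*z + 6) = (z - 3)*(z - 1)*(z - 2)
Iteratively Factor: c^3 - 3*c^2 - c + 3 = (c - 3)*(c^2 - 1) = (c - 3)*(c - 1)*(c + 1)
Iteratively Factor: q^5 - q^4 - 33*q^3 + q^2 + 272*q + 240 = (q + 4)*(q^4 - 5*q^3 - 13*q^2 + 53*q + 60) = (q - 4)*(q + 4)*(q^3 - q^2 - 17*q - 15) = (q - 4)*(q + 1)*(q + 4)*(q^2 - 2*q - 15) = (q - 5)*(q - 4)*(q + 1)*(q + 4)*(q + 3)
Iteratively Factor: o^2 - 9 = (o - 3)*(o + 3)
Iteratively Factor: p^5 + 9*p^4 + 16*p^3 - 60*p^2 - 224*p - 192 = (p + 4)*(p^4 + 5*p^3 - 4*p^2 - 44*p - 48) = (p - 3)*(p + 4)*(p^3 + 8*p^2 + 20*p + 16) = (p - 3)*(p + 2)*(p + 4)*(p^2 + 6*p + 8) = (p - 3)*(p + 2)^2*(p + 4)*(p + 4)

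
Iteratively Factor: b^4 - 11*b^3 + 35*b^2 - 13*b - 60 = (b - 3)*(b^3 - 8*b^2 + 11*b + 20) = (b - 5)*(b - 3)*(b^2 - 3*b - 4) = (b - 5)*(b - 3)*(b + 1)*(b - 4)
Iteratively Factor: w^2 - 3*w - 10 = (w + 2)*(w - 5)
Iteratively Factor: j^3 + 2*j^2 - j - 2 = (j - 1)*(j^2 + 3*j + 2) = (j - 1)*(j + 2)*(j + 1)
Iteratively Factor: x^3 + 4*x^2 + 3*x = (x + 3)*(x^2 + x) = (x + 1)*(x + 3)*(x)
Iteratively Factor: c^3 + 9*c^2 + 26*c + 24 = (c + 3)*(c^2 + 6*c + 8) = (c + 3)*(c + 4)*(c + 2)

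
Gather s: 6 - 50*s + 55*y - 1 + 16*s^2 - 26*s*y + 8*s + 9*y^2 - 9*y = 16*s^2 + s*(-26*y - 42) + 9*y^2 + 46*y + 5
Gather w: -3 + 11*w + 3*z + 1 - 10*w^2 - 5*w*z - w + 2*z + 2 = -10*w^2 + w*(10 - 5*z) + 5*z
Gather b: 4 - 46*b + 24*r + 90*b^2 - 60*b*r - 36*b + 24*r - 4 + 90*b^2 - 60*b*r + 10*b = 180*b^2 + b*(-120*r - 72) + 48*r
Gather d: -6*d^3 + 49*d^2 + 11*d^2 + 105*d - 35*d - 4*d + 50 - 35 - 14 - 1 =-6*d^3 + 60*d^2 + 66*d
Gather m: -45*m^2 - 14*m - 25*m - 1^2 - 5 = -45*m^2 - 39*m - 6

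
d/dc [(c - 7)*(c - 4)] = 2*c - 11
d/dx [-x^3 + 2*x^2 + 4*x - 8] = -3*x^2 + 4*x + 4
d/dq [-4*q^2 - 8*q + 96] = -8*q - 8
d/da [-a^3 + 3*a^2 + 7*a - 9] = -3*a^2 + 6*a + 7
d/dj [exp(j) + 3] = exp(j)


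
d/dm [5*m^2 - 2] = 10*m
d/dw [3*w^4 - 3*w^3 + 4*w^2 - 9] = w*(12*w^2 - 9*w + 8)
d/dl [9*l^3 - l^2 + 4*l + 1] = 27*l^2 - 2*l + 4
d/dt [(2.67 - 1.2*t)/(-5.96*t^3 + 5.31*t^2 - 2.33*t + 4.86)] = (-14.304*t^3 + 54.1116*t^2 - 28.3554*t + 0.3891)/(35.5216*t^6 - 63.2952*t^5 + 55.9697*t^4 - 82.6758*t^3 + 57.0421*t^2 - 22.6476*t + 23.6196)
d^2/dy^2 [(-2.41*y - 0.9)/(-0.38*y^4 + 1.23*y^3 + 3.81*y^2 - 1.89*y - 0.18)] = (4.176048*y^7 - 15.423744*y^6 - 11.678454*y^5 + 50.263686*y^4 + 147.944016*y^3 + 71.497728*y^2 - 27.772632*y + 6.024456)/(0.054872*y^12 - 0.532836*y^11 + 0.074214*y^10 + 9.642645*y^9 - 5.966433*y^8 - 61.90911*y^7 + 1.161837*y^6 + 74.962098*y^5 - 35.464149*y^4 - 1.145259*y^3 + 1.558602*y^2 + 0.183708*y + 0.005832)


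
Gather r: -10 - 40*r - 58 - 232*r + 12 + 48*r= -224*r - 56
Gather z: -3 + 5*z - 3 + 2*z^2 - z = 2*z^2 + 4*z - 6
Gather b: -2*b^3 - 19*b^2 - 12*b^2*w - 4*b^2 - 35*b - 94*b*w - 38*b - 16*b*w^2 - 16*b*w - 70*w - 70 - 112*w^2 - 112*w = -2*b^3 + b^2*(-12*w - 23) + b*(-16*w^2 - 110*w - 73) - 112*w^2 - 182*w - 70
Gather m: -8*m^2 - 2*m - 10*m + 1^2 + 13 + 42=-8*m^2 - 12*m + 56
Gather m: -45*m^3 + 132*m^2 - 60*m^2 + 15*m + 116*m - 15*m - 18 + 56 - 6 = -45*m^3 + 72*m^2 + 116*m + 32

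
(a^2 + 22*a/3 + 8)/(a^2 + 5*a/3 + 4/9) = 3*(a + 6)/(3*a + 1)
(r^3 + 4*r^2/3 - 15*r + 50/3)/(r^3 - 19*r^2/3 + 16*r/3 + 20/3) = (3*r^2 + 10*r - 25)/(3*r^2 - 13*r - 10)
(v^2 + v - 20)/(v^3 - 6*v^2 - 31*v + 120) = (v - 4)/(v^2 - 11*v + 24)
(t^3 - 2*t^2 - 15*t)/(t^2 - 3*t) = (t^2 - 2*t - 15)/(t - 3)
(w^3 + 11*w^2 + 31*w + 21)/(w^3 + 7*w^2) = 1 + 4/w + 3/w^2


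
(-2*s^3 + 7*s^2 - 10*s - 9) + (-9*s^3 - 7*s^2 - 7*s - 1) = -11*s^3 - 17*s - 10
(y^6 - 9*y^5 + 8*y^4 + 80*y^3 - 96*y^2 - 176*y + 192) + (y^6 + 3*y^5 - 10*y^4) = 2*y^6 - 6*y^5 - 2*y^4 + 80*y^3 - 96*y^2 - 176*y + 192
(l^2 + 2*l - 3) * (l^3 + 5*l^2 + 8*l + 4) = l^5 + 7*l^4 + 15*l^3 + 5*l^2 - 16*l - 12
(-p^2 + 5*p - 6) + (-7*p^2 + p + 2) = -8*p^2 + 6*p - 4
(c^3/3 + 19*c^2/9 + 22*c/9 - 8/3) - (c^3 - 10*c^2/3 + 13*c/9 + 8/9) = -2*c^3/3 + 49*c^2/9 + c - 32/9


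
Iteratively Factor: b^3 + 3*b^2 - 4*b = (b + 4)*(b^2 - b) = (b - 1)*(b + 4)*(b)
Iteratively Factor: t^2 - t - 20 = (t + 4)*(t - 5)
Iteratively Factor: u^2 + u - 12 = (u - 3)*(u + 4)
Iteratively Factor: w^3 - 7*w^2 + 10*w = (w)*(w^2 - 7*w + 10) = w*(w - 2)*(w - 5)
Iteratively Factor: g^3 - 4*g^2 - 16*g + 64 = (g - 4)*(g^2 - 16) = (g - 4)^2*(g + 4)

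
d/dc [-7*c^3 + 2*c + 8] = 2 - 21*c^2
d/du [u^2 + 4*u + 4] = 2*u + 4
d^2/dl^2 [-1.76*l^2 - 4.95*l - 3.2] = -3.52000000000000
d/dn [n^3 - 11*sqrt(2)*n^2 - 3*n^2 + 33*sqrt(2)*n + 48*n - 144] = 3*n^2 - 22*sqrt(2)*n - 6*n + 33*sqrt(2) + 48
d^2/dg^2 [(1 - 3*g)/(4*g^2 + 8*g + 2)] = 2*(-8*(g + 1)^2*(3*g - 1) + (9*g + 5)*(2*g^2 + 4*g + 1))/(2*g^2 + 4*g + 1)^3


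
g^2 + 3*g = g*(g + 3)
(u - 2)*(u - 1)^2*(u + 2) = u^4 - 2*u^3 - 3*u^2 + 8*u - 4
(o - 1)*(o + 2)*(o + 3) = o^3 + 4*o^2 + o - 6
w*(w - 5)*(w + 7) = w^3 + 2*w^2 - 35*w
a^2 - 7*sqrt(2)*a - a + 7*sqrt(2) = (a - 1)*(a - 7*sqrt(2))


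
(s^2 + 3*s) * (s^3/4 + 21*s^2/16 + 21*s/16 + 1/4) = s^5/4 + 33*s^4/16 + 21*s^3/4 + 67*s^2/16 + 3*s/4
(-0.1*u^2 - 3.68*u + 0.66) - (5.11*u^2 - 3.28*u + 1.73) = -5.21*u^2 - 0.4*u - 1.07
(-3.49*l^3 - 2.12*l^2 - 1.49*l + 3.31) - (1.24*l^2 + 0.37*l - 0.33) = -3.49*l^3 - 3.36*l^2 - 1.86*l + 3.64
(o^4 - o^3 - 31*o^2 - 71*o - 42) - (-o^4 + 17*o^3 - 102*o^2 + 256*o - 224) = 2*o^4 - 18*o^3 + 71*o^2 - 327*o + 182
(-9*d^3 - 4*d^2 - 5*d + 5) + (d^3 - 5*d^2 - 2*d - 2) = -8*d^3 - 9*d^2 - 7*d + 3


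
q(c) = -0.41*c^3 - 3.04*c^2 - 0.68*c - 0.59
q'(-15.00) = -186.23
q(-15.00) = 709.36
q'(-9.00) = -45.59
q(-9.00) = 58.18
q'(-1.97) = 6.52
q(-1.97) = -7.91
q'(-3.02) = 6.46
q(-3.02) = -14.97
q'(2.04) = -18.20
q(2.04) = -18.11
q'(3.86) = -42.48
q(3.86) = -72.09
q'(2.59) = -24.68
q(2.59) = -29.87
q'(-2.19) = 6.74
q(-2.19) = -9.37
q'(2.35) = -21.76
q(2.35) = -24.30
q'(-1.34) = 5.26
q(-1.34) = -4.15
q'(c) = -1.23*c^2 - 6.08*c - 0.68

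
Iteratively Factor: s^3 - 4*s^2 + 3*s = (s)*(s^2 - 4*s + 3) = s*(s - 1)*(s - 3)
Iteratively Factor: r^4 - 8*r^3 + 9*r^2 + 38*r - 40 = (r - 4)*(r^3 - 4*r^2 - 7*r + 10) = (r - 5)*(r - 4)*(r^2 + r - 2) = (r - 5)*(r - 4)*(r - 1)*(r + 2)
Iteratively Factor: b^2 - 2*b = (b)*(b - 2)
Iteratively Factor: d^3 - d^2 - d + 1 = (d - 1)*(d^2 - 1) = (d - 1)*(d + 1)*(d - 1)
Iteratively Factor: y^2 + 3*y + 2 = (y + 2)*(y + 1)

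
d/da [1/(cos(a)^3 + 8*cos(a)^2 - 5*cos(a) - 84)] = (3*cos(a)^2 + 16*cos(a) - 5)*sin(a)/(cos(a)^3 + 8*cos(a)^2 - 5*cos(a) - 84)^2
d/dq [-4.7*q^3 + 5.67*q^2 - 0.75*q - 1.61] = -14.1*q^2 + 11.34*q - 0.75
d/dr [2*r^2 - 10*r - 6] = 4*r - 10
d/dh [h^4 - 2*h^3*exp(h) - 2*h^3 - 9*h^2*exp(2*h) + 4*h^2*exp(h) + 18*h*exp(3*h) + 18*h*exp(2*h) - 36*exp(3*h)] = -2*h^3*exp(h) + 4*h^3 - 18*h^2*exp(2*h) - 2*h^2*exp(h) - 6*h^2 + 54*h*exp(3*h) + 18*h*exp(2*h) + 8*h*exp(h) - 90*exp(3*h) + 18*exp(2*h)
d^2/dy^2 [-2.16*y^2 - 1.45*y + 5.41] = -4.32000000000000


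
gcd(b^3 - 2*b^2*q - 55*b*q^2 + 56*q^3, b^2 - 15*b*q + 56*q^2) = -b + 8*q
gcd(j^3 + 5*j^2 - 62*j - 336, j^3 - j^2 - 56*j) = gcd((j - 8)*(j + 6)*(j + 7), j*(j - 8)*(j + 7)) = j^2 - j - 56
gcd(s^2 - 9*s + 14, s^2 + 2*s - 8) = s - 2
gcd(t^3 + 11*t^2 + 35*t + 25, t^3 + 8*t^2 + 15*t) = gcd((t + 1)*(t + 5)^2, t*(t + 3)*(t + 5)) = t + 5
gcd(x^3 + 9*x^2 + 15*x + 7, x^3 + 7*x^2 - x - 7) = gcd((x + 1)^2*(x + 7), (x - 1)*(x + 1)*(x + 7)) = x^2 + 8*x + 7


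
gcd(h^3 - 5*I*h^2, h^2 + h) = h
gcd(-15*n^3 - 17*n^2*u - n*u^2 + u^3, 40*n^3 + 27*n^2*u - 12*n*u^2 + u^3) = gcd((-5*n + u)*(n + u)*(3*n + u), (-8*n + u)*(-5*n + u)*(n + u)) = -5*n^2 - 4*n*u + u^2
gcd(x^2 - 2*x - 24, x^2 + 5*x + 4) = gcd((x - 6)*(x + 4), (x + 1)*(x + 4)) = x + 4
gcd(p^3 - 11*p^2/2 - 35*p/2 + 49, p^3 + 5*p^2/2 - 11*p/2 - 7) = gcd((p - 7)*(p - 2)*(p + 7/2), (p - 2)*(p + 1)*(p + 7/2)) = p^2 + 3*p/2 - 7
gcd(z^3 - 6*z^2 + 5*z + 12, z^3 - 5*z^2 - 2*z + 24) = z^2 - 7*z + 12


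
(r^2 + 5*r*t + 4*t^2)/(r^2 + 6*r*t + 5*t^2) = (r + 4*t)/(r + 5*t)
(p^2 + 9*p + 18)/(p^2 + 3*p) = (p + 6)/p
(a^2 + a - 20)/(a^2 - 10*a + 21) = (a^2 + a - 20)/(a^2 - 10*a + 21)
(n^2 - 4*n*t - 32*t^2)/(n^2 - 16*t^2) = (-n + 8*t)/(-n + 4*t)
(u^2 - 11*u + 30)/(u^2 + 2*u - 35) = (u - 6)/(u + 7)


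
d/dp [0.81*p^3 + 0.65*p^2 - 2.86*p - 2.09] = 2.43*p^2 + 1.3*p - 2.86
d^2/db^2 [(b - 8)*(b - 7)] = 2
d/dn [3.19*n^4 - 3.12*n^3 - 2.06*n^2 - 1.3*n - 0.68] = 12.76*n^3 - 9.36*n^2 - 4.12*n - 1.3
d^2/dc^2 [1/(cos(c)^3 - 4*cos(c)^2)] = (-9*tan(c)^4 - 70/cos(c)^2 - 31/cos(c)^3 + 11*cos(3*c)/cos(c)^4 + 105/cos(c)^4)/(cos(c) - 4)^3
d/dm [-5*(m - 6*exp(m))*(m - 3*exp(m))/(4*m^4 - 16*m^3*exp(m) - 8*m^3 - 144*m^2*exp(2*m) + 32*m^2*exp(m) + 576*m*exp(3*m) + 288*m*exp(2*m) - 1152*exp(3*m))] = 5*(5*m^3*exp(m) + 2*m^3 - 48*m^2*exp(2*m) - 17*m^2*exp(m) - 2*m^2 + 72*m*exp(3*m) + 84*m*exp(2*m) + 12*m*exp(m) - 72*exp(3*m) - 36*exp(2*m))/(4*(m^6 + 4*m^5*exp(m) - 4*m^5 - 44*m^4*exp(2*m) - 16*m^4*exp(m) + 4*m^4 - 96*m^3*exp(3*m) + 176*m^3*exp(2*m) + 16*m^3*exp(m) + 576*m^2*exp(4*m) + 384*m^2*exp(3*m) - 176*m^2*exp(2*m) - 2304*m*exp(4*m) - 384*m*exp(3*m) + 2304*exp(4*m)))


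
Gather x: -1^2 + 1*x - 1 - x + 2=0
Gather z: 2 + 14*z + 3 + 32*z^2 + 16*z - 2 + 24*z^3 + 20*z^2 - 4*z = 24*z^3 + 52*z^2 + 26*z + 3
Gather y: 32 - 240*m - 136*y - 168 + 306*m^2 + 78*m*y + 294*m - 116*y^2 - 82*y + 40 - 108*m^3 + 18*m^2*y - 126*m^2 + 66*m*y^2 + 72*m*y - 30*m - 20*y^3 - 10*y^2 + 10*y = -108*m^3 + 180*m^2 + 24*m - 20*y^3 + y^2*(66*m - 126) + y*(18*m^2 + 150*m - 208) - 96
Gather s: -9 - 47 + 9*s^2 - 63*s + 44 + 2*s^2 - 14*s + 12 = 11*s^2 - 77*s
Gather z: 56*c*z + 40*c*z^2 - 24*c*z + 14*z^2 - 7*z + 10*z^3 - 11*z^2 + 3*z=10*z^3 + z^2*(40*c + 3) + z*(32*c - 4)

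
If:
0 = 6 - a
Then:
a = 6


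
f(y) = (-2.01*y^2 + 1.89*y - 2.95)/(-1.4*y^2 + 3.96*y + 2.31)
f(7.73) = 2.14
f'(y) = (1.89 - 4.02*y)/(-1.4*y^2 + 3.96*y + 2.31) + (2.8*y - 3.96)*(-2.01*y^2 + 1.89*y - 2.95)/(-1.4*y^2 + 3.96*y + 2.31)^2 = (-5.3136*y^2 - 17.5462*y + 16.0479)/(1.96*y^4 - 11.088*y^3 + 9.2136*y^2 + 18.2952*y + 5.3361)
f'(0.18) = 1.43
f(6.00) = 2.63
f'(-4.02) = 0.00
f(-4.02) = 1.19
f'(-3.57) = 0.01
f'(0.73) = 0.02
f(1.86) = -1.32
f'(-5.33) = -0.01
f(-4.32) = 1.19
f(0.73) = -0.59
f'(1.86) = -1.50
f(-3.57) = 1.19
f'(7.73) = -0.17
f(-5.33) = 1.20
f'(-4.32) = -0.00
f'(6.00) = -0.47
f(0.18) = -0.90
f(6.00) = 2.63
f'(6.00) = -0.47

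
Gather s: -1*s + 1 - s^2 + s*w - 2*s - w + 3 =-s^2 + s*(w - 3) - w + 4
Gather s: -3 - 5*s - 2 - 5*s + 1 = -10*s - 4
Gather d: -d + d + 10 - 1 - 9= 0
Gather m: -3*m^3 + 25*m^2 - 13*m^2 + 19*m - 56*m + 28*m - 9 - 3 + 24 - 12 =-3*m^3 + 12*m^2 - 9*m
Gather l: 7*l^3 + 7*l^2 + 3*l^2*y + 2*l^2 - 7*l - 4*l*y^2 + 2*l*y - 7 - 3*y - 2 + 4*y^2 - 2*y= 7*l^3 + l^2*(3*y + 9) + l*(-4*y^2 + 2*y - 7) + 4*y^2 - 5*y - 9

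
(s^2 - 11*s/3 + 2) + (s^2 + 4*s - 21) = 2*s^2 + s/3 - 19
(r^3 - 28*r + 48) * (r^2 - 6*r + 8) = r^5 - 6*r^4 - 20*r^3 + 216*r^2 - 512*r + 384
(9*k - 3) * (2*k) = 18*k^2 - 6*k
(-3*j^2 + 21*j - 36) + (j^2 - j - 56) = -2*j^2 + 20*j - 92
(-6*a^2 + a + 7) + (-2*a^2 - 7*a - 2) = -8*a^2 - 6*a + 5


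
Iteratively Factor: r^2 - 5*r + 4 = (r - 1)*(r - 4)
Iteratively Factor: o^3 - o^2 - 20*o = (o - 5)*(o^2 + 4*o) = o*(o - 5)*(o + 4)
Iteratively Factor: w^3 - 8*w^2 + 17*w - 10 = (w - 2)*(w^2 - 6*w + 5) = (w - 2)*(w - 1)*(w - 5)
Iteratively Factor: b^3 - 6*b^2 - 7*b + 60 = (b - 5)*(b^2 - b - 12) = (b - 5)*(b + 3)*(b - 4)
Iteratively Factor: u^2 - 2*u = (u - 2)*(u)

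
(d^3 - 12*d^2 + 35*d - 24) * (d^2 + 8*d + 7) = d^5 - 4*d^4 - 54*d^3 + 172*d^2 + 53*d - 168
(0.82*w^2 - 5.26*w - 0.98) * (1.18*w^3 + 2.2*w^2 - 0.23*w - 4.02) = 0.9676*w^5 - 4.4028*w^4 - 12.917*w^3 - 4.2426*w^2 + 21.3706*w + 3.9396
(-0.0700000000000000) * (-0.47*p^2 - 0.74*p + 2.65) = 0.0329*p^2 + 0.0518*p - 0.1855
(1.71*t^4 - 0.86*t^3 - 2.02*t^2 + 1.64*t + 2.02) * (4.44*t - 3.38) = 7.5924*t^5 - 9.5982*t^4 - 6.062*t^3 + 14.1092*t^2 + 3.4256*t - 6.8276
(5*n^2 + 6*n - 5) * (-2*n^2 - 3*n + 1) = -10*n^4 - 27*n^3 - 3*n^2 + 21*n - 5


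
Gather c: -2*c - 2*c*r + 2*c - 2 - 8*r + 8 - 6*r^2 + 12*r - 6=-2*c*r - 6*r^2 + 4*r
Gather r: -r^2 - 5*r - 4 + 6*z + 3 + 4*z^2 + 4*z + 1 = -r^2 - 5*r + 4*z^2 + 10*z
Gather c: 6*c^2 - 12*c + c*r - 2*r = 6*c^2 + c*(r - 12) - 2*r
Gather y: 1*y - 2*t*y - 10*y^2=-10*y^2 + y*(1 - 2*t)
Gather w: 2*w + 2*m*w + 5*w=w*(2*m + 7)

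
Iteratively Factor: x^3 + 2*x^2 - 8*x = (x)*(x^2 + 2*x - 8) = x*(x - 2)*(x + 4)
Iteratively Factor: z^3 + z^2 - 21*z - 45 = (z - 5)*(z^2 + 6*z + 9) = (z - 5)*(z + 3)*(z + 3)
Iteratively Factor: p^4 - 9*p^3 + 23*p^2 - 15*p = (p - 5)*(p^3 - 4*p^2 + 3*p) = p*(p - 5)*(p^2 - 4*p + 3) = p*(p - 5)*(p - 1)*(p - 3)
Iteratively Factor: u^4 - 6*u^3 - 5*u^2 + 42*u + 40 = (u + 2)*(u^3 - 8*u^2 + 11*u + 20) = (u - 5)*(u + 2)*(u^2 - 3*u - 4) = (u - 5)*(u + 1)*(u + 2)*(u - 4)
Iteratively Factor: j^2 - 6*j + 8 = (j - 4)*(j - 2)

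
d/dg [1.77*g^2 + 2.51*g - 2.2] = 3.54*g + 2.51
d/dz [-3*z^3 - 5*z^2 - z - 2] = -9*z^2 - 10*z - 1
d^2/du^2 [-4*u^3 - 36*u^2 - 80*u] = -24*u - 72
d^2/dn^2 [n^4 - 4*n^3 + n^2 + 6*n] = 12*n^2 - 24*n + 2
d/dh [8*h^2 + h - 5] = 16*h + 1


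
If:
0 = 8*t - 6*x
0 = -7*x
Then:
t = 0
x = 0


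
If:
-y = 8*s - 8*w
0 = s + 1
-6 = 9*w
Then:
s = -1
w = -2/3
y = 8/3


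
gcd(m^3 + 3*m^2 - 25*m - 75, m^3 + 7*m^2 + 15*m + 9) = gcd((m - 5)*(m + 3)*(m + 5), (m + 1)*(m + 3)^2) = m + 3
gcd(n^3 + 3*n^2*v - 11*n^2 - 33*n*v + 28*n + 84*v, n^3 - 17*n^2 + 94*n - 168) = n^2 - 11*n + 28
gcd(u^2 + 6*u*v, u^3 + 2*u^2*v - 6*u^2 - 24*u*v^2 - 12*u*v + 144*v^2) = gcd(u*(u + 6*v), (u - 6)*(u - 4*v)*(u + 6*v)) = u + 6*v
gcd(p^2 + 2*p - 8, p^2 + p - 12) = p + 4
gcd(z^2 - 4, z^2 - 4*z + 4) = z - 2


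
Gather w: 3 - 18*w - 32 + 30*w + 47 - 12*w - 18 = 0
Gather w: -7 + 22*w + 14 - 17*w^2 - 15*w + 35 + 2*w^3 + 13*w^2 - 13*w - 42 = 2*w^3 - 4*w^2 - 6*w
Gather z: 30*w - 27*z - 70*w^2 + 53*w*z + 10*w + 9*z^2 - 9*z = -70*w^2 + 40*w + 9*z^2 + z*(53*w - 36)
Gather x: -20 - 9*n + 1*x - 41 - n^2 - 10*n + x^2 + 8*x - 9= -n^2 - 19*n + x^2 + 9*x - 70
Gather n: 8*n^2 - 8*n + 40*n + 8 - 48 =8*n^2 + 32*n - 40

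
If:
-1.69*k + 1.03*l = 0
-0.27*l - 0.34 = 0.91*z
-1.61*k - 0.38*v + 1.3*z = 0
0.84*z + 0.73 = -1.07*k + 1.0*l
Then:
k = 0.42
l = 0.70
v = -3.79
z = -0.58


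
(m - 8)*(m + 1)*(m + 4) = m^3 - 3*m^2 - 36*m - 32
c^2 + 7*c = c*(c + 7)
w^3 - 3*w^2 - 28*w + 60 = (w - 6)*(w - 2)*(w + 5)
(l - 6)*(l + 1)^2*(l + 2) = l^4 - 2*l^3 - 19*l^2 - 28*l - 12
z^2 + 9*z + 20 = (z + 4)*(z + 5)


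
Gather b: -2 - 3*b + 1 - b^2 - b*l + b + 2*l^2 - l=-b^2 + b*(-l - 2) + 2*l^2 - l - 1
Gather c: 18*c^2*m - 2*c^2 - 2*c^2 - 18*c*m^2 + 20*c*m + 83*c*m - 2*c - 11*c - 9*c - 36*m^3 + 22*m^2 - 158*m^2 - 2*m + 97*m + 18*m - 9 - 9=c^2*(18*m - 4) + c*(-18*m^2 + 103*m - 22) - 36*m^3 - 136*m^2 + 113*m - 18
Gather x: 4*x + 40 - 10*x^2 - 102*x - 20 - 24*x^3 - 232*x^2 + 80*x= -24*x^3 - 242*x^2 - 18*x + 20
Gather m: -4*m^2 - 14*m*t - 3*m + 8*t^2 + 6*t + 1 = -4*m^2 + m*(-14*t - 3) + 8*t^2 + 6*t + 1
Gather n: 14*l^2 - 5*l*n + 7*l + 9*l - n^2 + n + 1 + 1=14*l^2 + 16*l - n^2 + n*(1 - 5*l) + 2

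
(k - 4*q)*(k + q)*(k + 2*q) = k^3 - k^2*q - 10*k*q^2 - 8*q^3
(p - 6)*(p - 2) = p^2 - 8*p + 12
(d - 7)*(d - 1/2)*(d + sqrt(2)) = d^3 - 15*d^2/2 + sqrt(2)*d^2 - 15*sqrt(2)*d/2 + 7*d/2 + 7*sqrt(2)/2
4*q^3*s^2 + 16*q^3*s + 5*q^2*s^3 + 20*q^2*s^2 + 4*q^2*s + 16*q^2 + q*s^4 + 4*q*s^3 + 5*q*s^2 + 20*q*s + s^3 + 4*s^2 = (q + s)*(4*q + s)*(s + 4)*(q*s + 1)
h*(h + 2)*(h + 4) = h^3 + 6*h^2 + 8*h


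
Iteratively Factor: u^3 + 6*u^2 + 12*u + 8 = (u + 2)*(u^2 + 4*u + 4) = (u + 2)^2*(u + 2)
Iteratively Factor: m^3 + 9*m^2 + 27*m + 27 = (m + 3)*(m^2 + 6*m + 9) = (m + 3)^2*(m + 3)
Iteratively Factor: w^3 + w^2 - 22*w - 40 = (w + 4)*(w^2 - 3*w - 10) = (w - 5)*(w + 4)*(w + 2)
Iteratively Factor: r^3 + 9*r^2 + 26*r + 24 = (r + 3)*(r^2 + 6*r + 8) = (r + 3)*(r + 4)*(r + 2)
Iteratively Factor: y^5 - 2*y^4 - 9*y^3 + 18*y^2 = (y - 2)*(y^4 - 9*y^2) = y*(y - 2)*(y^3 - 9*y) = y*(y - 3)*(y - 2)*(y^2 + 3*y) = y*(y - 3)*(y - 2)*(y + 3)*(y)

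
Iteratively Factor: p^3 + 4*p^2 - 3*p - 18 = (p + 3)*(p^2 + p - 6) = (p - 2)*(p + 3)*(p + 3)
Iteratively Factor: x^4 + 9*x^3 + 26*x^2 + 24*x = (x)*(x^3 + 9*x^2 + 26*x + 24) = x*(x + 4)*(x^2 + 5*x + 6) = x*(x + 2)*(x + 4)*(x + 3)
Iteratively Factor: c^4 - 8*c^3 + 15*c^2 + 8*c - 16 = (c - 4)*(c^3 - 4*c^2 - c + 4) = (c - 4)^2*(c^2 - 1) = (c - 4)^2*(c + 1)*(c - 1)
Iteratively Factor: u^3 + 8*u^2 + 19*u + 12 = (u + 1)*(u^2 + 7*u + 12) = (u + 1)*(u + 4)*(u + 3)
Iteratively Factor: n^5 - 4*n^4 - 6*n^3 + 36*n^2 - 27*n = (n)*(n^4 - 4*n^3 - 6*n^2 + 36*n - 27) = n*(n - 3)*(n^3 - n^2 - 9*n + 9) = n*(n - 3)*(n + 3)*(n^2 - 4*n + 3) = n*(n - 3)*(n - 1)*(n + 3)*(n - 3)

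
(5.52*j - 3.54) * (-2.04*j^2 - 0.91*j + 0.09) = -11.2608*j^3 + 2.1984*j^2 + 3.7182*j - 0.3186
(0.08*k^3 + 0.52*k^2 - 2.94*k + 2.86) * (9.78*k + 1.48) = 0.7824*k^4 + 5.204*k^3 - 27.9836*k^2 + 23.6196*k + 4.2328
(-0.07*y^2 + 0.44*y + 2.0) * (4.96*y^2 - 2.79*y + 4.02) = -0.3472*y^4 + 2.3777*y^3 + 8.411*y^2 - 3.8112*y + 8.04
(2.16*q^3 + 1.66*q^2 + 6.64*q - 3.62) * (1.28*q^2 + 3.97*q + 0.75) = 2.7648*q^5 + 10.7*q^4 + 16.7094*q^3 + 22.9722*q^2 - 9.3914*q - 2.715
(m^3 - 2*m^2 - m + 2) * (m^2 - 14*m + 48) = m^5 - 16*m^4 + 75*m^3 - 80*m^2 - 76*m + 96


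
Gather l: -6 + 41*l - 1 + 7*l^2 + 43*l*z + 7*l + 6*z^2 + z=7*l^2 + l*(43*z + 48) + 6*z^2 + z - 7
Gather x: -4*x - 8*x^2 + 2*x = -8*x^2 - 2*x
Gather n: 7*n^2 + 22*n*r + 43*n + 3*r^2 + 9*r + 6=7*n^2 + n*(22*r + 43) + 3*r^2 + 9*r + 6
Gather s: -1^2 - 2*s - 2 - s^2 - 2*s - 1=-s^2 - 4*s - 4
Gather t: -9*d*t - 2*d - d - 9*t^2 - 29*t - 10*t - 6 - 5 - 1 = -3*d - 9*t^2 + t*(-9*d - 39) - 12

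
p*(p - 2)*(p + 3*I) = p^3 - 2*p^2 + 3*I*p^2 - 6*I*p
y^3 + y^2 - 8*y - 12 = (y - 3)*(y + 2)^2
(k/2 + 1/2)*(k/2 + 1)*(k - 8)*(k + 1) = k^4/4 - k^3 - 27*k^2/4 - 19*k/2 - 4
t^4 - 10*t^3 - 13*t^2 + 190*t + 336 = (t - 8)*(t - 7)*(t + 2)*(t + 3)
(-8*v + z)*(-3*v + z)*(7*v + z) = 168*v^3 - 53*v^2*z - 4*v*z^2 + z^3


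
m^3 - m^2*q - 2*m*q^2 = m*(m - 2*q)*(m + q)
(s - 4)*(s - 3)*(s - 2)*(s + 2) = s^4 - 7*s^3 + 8*s^2 + 28*s - 48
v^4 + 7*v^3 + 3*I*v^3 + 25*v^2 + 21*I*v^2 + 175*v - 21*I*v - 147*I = (v + 7)*(v - 3*I)*(v - I)*(v + 7*I)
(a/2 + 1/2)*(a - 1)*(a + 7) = a^3/2 + 7*a^2/2 - a/2 - 7/2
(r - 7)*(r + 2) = r^2 - 5*r - 14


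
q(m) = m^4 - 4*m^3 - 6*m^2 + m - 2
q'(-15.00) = -16019.00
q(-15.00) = 62758.00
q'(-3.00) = -179.00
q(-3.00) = 130.00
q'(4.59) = 79.91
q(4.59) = -66.76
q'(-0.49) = 3.53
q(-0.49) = -3.40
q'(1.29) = -25.86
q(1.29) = -16.51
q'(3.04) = -34.00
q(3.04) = -81.38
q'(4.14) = 29.48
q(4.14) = -90.76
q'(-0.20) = 2.89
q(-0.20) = -2.41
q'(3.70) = -5.07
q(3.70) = -95.64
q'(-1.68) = -31.68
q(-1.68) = 6.32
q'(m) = 4*m^3 - 12*m^2 - 12*m + 1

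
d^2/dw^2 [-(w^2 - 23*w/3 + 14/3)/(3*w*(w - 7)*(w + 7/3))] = 2*(-27*w^3 + 54*w^2 + 126*w + 98)/(3*w^3*(27*w^3 + 189*w^2 + 441*w + 343))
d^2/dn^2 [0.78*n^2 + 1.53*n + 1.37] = 1.56000000000000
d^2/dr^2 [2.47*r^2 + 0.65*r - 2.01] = 4.94000000000000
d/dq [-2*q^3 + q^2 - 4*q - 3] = -6*q^2 + 2*q - 4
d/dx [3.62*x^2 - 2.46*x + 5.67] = 7.24*x - 2.46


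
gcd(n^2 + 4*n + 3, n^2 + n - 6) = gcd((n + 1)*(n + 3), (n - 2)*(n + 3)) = n + 3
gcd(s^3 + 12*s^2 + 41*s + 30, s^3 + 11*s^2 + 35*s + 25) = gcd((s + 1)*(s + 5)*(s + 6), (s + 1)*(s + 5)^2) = s^2 + 6*s + 5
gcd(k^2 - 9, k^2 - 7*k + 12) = k - 3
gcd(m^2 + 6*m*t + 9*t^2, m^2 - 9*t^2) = m + 3*t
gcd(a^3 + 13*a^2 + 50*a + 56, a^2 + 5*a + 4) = a + 4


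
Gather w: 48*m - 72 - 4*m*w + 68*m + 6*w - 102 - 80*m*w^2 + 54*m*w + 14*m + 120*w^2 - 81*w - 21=130*m + w^2*(120 - 80*m) + w*(50*m - 75) - 195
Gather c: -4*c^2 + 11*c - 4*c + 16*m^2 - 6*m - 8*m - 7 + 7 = -4*c^2 + 7*c + 16*m^2 - 14*m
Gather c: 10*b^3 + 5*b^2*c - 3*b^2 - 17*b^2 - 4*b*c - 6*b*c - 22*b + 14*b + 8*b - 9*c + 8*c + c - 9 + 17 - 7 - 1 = 10*b^3 - 20*b^2 + c*(5*b^2 - 10*b)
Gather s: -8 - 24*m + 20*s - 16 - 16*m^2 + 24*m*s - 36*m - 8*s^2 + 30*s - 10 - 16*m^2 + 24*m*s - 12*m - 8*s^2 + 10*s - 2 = -32*m^2 - 72*m - 16*s^2 + s*(48*m + 60) - 36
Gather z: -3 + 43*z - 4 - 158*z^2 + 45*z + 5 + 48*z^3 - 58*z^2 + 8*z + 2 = 48*z^3 - 216*z^2 + 96*z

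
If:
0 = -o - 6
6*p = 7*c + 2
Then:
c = 6*p/7 - 2/7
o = -6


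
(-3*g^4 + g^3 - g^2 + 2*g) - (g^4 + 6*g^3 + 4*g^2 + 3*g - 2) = -4*g^4 - 5*g^3 - 5*g^2 - g + 2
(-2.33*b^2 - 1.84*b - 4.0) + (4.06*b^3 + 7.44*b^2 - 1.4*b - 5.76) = 4.06*b^3 + 5.11*b^2 - 3.24*b - 9.76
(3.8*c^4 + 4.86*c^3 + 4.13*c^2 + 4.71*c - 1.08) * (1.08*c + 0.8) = 4.104*c^5 + 8.2888*c^4 + 8.3484*c^3 + 8.3908*c^2 + 2.6016*c - 0.864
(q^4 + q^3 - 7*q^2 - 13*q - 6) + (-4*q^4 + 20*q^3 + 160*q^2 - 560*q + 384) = -3*q^4 + 21*q^3 + 153*q^2 - 573*q + 378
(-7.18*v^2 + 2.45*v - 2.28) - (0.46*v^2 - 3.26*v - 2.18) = -7.64*v^2 + 5.71*v - 0.0999999999999996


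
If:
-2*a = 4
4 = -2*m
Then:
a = -2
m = -2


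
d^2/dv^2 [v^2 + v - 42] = 2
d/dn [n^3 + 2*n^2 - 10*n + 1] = 3*n^2 + 4*n - 10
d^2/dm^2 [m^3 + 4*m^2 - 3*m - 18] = 6*m + 8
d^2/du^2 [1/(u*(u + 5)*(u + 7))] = 2*(6*u^4 + 96*u^3 + 537*u^2 + 1260*u + 1225)/(u^3*(u^6 + 36*u^5 + 537*u^4 + 4248*u^3 + 18795*u^2 + 44100*u + 42875))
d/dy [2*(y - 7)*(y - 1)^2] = 6*(y - 5)*(y - 1)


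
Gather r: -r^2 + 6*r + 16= -r^2 + 6*r + 16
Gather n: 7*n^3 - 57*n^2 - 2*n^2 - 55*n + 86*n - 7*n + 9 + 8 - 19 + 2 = 7*n^3 - 59*n^2 + 24*n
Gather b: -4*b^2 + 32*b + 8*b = -4*b^2 + 40*b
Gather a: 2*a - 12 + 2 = 2*a - 10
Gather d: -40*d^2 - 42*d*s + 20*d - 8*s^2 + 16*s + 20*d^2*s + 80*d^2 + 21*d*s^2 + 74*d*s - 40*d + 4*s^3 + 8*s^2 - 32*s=d^2*(20*s + 40) + d*(21*s^2 + 32*s - 20) + 4*s^3 - 16*s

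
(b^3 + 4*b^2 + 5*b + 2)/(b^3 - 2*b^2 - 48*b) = (b^3 + 4*b^2 + 5*b + 2)/(b*(b^2 - 2*b - 48))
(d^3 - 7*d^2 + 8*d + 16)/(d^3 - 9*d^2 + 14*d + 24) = (d - 4)/(d - 6)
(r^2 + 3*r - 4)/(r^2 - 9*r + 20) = (r^2 + 3*r - 4)/(r^2 - 9*r + 20)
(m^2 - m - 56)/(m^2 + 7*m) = (m - 8)/m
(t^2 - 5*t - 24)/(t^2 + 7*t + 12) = (t - 8)/(t + 4)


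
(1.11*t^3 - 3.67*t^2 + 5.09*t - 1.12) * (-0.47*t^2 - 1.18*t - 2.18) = -0.5217*t^5 + 0.4151*t^4 - 0.4815*t^3 + 2.5208*t^2 - 9.7746*t + 2.4416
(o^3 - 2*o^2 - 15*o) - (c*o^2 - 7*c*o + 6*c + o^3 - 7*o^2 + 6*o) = -c*o^2 + 7*c*o - 6*c + 5*o^2 - 21*o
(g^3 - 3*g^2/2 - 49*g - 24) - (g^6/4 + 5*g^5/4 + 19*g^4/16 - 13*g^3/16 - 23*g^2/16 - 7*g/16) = -g^6/4 - 5*g^5/4 - 19*g^4/16 + 29*g^3/16 - g^2/16 - 777*g/16 - 24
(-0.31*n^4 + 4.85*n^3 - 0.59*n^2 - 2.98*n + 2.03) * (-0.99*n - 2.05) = 0.3069*n^5 - 4.166*n^4 - 9.3584*n^3 + 4.1597*n^2 + 4.0993*n - 4.1615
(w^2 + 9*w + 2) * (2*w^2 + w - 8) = 2*w^4 + 19*w^3 + 5*w^2 - 70*w - 16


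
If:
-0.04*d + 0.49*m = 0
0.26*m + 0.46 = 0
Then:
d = -21.67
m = -1.77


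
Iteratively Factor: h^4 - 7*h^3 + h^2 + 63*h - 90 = (h - 2)*(h^3 - 5*h^2 - 9*h + 45) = (h - 3)*(h - 2)*(h^2 - 2*h - 15) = (h - 5)*(h - 3)*(h - 2)*(h + 3)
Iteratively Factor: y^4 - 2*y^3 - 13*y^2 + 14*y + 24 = (y - 4)*(y^3 + 2*y^2 - 5*y - 6) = (y - 4)*(y - 2)*(y^2 + 4*y + 3) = (y - 4)*(y - 2)*(y + 1)*(y + 3)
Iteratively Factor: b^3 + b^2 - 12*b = (b + 4)*(b^2 - 3*b) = (b - 3)*(b + 4)*(b)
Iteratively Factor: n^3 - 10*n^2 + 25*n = (n)*(n^2 - 10*n + 25) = n*(n - 5)*(n - 5)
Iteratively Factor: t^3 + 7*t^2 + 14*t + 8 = (t + 2)*(t^2 + 5*t + 4) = (t + 2)*(t + 4)*(t + 1)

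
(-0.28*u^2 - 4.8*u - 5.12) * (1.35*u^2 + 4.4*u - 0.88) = -0.378*u^4 - 7.712*u^3 - 27.7856*u^2 - 18.304*u + 4.5056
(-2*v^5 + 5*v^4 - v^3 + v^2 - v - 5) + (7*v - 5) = -2*v^5 + 5*v^4 - v^3 + v^2 + 6*v - 10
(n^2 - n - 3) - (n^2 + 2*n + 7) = -3*n - 10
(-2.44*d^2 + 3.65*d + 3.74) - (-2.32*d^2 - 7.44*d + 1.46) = -0.12*d^2 + 11.09*d + 2.28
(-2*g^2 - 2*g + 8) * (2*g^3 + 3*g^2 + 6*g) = -4*g^5 - 10*g^4 - 2*g^3 + 12*g^2 + 48*g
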